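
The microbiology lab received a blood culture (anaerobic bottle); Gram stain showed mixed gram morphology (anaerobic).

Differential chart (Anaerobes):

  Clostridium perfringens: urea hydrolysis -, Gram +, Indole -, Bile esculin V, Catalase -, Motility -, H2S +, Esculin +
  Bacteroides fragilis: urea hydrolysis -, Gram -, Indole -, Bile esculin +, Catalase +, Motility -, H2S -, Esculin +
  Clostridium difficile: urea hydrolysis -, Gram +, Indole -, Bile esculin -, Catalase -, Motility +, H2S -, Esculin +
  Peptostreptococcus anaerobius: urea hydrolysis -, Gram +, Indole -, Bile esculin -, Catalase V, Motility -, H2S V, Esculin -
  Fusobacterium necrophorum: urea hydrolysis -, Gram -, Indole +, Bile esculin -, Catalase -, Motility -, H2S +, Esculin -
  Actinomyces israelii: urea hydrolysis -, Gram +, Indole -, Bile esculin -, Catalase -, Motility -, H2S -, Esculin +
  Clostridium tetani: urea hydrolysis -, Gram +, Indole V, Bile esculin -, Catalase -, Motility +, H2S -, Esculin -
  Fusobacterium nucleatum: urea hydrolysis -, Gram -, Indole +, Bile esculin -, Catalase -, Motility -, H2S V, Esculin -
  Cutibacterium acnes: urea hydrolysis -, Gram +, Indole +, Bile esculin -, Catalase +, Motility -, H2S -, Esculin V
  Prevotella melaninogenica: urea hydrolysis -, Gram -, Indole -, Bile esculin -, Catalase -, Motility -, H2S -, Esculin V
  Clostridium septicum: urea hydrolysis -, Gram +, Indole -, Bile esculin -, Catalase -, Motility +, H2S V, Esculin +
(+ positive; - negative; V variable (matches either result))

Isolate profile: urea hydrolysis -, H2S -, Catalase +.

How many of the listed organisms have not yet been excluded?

3

Catalase +: excludes 8 organisms — 3 left.
urea hydrolysis -: all 3 remaining candidates are consistent.
H2S -: all 3 remaining candidates are consistent.
Still consistent: Bacteroides fragilis, Cutibacterium acnes, Peptostreptococcus anaerobius.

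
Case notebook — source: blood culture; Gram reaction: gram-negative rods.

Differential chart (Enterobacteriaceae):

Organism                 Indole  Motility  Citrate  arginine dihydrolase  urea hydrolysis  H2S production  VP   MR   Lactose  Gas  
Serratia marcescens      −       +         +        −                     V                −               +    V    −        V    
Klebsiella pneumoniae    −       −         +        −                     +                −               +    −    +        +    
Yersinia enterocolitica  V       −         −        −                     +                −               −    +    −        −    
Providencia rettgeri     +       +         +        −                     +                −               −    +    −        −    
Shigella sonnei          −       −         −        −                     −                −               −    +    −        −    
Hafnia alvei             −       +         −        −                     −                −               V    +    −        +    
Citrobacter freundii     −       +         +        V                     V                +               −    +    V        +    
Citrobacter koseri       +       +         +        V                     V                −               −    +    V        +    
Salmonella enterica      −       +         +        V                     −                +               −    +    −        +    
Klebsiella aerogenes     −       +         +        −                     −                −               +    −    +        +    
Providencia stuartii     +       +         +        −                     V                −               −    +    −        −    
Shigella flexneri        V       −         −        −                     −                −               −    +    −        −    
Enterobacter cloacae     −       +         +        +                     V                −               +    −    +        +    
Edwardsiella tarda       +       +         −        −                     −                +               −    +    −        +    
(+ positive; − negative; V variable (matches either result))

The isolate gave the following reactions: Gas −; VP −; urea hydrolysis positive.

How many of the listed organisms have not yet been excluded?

3

urea hydrolysis +: excludes 6 organisms — 8 left.
VP −: excludes Serratia marcescens, Klebsiella pneumoniae, Enterobacter cloacae — 5 left.
Gas −: excludes Citrobacter freundii, Citrobacter koseri — 3 left.
Still consistent: Providencia rettgeri, Providencia stuartii, Yersinia enterocolitica.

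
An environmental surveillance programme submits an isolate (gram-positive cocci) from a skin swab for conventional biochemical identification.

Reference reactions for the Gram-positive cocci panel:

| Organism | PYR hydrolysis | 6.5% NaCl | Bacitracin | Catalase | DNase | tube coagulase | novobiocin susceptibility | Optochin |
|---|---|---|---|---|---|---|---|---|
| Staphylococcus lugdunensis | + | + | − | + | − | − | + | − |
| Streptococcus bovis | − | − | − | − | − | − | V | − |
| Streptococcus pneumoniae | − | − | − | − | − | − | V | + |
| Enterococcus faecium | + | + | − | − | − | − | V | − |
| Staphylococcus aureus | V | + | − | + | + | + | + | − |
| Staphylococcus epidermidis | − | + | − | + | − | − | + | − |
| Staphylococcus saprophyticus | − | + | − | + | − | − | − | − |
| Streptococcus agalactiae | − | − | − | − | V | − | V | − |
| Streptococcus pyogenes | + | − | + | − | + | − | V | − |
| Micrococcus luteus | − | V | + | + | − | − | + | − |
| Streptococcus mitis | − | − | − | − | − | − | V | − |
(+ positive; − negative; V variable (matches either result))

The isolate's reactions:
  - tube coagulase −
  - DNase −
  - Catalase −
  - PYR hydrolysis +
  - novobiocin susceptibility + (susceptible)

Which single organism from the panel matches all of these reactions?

Enterococcus faecium

PYR hydrolysis +: excludes 7 organisms — 4 left.
novobiocin susceptibility +: all 4 remaining candidates are consistent.
tube coagulase −: excludes Staphylococcus aureus — 3 left.
DNase −: excludes Streptococcus pyogenes — 2 left.
Catalase −: excludes Staphylococcus lugdunensis — 1 left.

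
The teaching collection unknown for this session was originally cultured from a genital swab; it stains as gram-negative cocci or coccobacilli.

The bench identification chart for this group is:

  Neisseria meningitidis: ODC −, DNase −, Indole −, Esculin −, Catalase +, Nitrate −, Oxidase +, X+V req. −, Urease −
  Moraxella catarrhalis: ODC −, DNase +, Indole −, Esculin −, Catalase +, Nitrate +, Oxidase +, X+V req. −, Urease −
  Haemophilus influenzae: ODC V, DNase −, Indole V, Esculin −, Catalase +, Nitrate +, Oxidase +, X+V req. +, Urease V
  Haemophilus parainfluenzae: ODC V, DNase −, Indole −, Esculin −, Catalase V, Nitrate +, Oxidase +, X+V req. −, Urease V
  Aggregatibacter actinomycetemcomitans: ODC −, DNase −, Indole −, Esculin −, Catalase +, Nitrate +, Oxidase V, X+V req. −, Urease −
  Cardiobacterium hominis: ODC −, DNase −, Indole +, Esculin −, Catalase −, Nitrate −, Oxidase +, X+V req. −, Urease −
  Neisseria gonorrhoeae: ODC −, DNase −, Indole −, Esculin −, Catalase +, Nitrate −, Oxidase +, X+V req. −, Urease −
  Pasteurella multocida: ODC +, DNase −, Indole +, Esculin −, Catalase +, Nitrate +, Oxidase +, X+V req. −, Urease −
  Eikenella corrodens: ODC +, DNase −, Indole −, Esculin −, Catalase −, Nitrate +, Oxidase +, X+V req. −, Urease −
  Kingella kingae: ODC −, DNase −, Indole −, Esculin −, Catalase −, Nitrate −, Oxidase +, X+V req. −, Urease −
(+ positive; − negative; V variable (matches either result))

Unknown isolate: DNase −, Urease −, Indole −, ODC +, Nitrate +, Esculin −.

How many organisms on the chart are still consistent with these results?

3

DNase −: excludes Moraxella catarrhalis — 9 left.
Nitrate +: excludes Neisseria meningitidis, Cardiobacterium hominis, Neisseria gonorrhoeae, Kingella kingae — 5 left.
Urease −: all 5 remaining candidates are consistent.
Esculin −: all 5 remaining candidates are consistent.
Indole −: excludes Pasteurella multocida — 4 left.
ODC +: excludes Aggregatibacter actinomycetemcomitans — 3 left.
Still consistent: Eikenella corrodens, Haemophilus influenzae, Haemophilus parainfluenzae.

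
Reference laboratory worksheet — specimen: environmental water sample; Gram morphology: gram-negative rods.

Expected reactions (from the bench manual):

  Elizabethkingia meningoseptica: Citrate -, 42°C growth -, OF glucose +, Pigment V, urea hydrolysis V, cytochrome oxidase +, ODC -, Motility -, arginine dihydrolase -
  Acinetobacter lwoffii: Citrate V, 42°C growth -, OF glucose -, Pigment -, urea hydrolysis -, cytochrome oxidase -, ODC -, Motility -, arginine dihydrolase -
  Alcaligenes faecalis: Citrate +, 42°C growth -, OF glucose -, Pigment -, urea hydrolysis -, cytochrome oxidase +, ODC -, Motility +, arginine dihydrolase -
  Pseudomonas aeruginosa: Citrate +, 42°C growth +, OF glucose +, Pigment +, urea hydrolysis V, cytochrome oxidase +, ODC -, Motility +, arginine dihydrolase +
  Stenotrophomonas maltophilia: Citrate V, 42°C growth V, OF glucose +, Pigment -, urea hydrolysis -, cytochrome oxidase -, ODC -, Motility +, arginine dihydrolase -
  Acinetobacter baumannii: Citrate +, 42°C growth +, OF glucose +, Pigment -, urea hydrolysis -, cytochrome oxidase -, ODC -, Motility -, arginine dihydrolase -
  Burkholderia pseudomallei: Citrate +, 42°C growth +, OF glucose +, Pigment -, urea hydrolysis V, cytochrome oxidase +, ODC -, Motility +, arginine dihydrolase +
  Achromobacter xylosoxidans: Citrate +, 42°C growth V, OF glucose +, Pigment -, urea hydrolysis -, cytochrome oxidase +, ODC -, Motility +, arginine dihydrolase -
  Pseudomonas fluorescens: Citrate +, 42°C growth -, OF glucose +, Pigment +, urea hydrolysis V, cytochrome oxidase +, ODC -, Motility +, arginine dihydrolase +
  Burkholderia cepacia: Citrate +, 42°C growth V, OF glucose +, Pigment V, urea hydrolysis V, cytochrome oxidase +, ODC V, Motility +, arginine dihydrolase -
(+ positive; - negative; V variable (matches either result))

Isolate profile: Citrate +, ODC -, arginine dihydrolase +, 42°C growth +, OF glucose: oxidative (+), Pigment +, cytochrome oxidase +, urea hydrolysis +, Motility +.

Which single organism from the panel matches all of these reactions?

Citrate +: excludes Elizabethkingia meningoseptica — 9 left.
urea hydrolysis +: excludes 5 organisms — 4 left.
arginine dihydrolase +: excludes Burkholderia cepacia — 3 left.
ODC -: all 3 remaining candidates are consistent.
cytochrome oxidase +: all 3 remaining candidates are consistent.
Motility +: all 3 remaining candidates are consistent.
OF glucose +: all 3 remaining candidates are consistent.
42°C growth +: excludes Pseudomonas fluorescens — 2 left.
Pigment +: excludes Burkholderia pseudomallei — 1 left.

Pseudomonas aeruginosa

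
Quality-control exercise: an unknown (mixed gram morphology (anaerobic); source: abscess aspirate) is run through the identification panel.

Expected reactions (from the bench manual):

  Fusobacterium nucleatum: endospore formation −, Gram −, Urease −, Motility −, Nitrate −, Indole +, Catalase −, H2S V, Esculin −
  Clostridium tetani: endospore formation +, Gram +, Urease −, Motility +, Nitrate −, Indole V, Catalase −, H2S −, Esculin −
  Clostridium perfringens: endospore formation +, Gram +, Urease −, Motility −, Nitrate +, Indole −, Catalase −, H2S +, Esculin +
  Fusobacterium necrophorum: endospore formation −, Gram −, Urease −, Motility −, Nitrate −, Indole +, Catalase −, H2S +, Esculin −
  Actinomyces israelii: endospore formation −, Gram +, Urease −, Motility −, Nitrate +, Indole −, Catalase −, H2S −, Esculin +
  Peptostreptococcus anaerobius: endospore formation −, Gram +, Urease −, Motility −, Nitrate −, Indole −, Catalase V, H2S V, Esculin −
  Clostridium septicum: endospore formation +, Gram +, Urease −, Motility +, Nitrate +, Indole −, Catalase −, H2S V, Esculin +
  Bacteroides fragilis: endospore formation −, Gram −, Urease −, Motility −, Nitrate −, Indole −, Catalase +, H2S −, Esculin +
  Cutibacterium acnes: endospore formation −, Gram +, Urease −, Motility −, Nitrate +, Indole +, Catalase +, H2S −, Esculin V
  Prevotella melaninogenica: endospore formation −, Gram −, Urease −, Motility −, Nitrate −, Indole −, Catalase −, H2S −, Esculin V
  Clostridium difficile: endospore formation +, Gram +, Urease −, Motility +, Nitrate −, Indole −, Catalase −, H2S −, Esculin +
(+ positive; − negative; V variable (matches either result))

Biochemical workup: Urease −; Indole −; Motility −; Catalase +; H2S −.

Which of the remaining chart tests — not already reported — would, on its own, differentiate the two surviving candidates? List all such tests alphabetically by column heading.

Esculin, Gram

H2S −: excludes Clostridium perfringens, Fusobacterium necrophorum — 9 left.
Urease −: all 9 remaining candidates are consistent.
Motility −: excludes Clostridium tetani, Clostridium septicum, Clostridium difficile — 6 left.
Catalase +: excludes Fusobacterium nucleatum, Actinomyces israelii, Prevotella melaninogenica — 3 left.
Indole −: excludes Cutibacterium acnes — 2 left.
Two candidates remain: Bacteroides fragilis and Peptostreptococcus anaerobius.
  endospore formation: − vs − — same for both, does not separate.
  Gram: Bacteroides fragilis −, Peptostreptococcus anaerobius + — discriminates.
  Nitrate: − vs − — same for both, does not separate.
  Esculin: Bacteroides fragilis +, Peptostreptococcus anaerobius − — discriminates.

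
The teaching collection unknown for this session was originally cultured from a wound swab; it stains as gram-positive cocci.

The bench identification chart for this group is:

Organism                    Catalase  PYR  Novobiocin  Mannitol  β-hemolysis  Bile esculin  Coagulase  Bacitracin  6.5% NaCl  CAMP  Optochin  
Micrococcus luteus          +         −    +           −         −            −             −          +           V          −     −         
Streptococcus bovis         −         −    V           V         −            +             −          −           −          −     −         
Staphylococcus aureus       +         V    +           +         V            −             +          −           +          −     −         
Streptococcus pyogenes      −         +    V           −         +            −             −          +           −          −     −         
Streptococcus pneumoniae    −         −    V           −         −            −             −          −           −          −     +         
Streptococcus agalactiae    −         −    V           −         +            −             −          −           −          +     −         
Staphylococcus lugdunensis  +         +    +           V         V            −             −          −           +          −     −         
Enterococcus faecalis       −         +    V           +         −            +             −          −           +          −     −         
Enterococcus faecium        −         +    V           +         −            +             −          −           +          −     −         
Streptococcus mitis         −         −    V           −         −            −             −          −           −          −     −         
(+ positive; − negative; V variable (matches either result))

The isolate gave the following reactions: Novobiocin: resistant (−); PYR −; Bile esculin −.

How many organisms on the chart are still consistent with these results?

PYR −: excludes Streptococcus pyogenes, Staphylococcus lugdunensis, Enterococcus faecalis, Enterococcus faecium — 6 left.
Bile esculin −: excludes Streptococcus bovis — 5 left.
Novobiocin −: excludes Micrococcus luteus, Staphylococcus aureus — 3 left.
Still consistent: Streptococcus agalactiae, Streptococcus mitis, Streptococcus pneumoniae.

3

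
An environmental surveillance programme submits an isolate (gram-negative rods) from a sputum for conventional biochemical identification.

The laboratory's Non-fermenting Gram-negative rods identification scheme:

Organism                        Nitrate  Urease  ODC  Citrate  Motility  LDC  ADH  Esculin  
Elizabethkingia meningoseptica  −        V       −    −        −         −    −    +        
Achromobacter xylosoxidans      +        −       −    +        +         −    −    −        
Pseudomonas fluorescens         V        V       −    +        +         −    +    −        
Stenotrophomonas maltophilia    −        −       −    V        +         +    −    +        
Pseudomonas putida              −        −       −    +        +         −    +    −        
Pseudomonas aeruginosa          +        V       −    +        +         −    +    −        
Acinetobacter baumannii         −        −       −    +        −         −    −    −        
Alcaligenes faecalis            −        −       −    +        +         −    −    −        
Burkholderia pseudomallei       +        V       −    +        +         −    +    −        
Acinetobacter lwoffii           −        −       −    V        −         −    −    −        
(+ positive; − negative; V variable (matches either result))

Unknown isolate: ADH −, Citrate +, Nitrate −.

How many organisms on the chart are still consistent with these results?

Nitrate −: excludes Achromobacter xylosoxidans, Pseudomonas aeruginosa, Burkholderia pseudomallei — 7 left.
Citrate +: excludes Elizabethkingia meningoseptica — 6 left.
ADH −: excludes Pseudomonas fluorescens, Pseudomonas putida — 4 left.
Still consistent: Acinetobacter baumannii, Acinetobacter lwoffii, Alcaligenes faecalis, Stenotrophomonas maltophilia.

4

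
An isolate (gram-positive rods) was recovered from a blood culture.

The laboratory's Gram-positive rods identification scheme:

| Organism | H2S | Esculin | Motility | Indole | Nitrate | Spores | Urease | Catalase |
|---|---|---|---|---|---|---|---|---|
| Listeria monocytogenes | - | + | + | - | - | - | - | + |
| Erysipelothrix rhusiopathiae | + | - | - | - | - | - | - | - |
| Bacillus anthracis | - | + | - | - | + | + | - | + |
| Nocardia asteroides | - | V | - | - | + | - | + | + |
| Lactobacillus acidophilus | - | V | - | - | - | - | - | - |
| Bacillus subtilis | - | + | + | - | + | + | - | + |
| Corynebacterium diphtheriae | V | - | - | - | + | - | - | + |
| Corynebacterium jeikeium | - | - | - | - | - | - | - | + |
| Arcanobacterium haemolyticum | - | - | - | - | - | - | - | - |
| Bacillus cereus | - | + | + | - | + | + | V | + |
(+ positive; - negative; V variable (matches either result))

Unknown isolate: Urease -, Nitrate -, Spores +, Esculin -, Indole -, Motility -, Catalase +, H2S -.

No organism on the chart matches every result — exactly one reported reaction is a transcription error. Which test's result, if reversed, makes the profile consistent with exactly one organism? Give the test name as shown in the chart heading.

As reported, no row in the chart matches all 8 reactions.
Reversing Catalase → still no organism matches.
Reversing Urease → still no organism matches.
Reversing Nitrate → still no organism matches.
Reversing Motility → still no organism matches.
Reversing Esculin → still no organism matches.
Reversing Spores (to -) → unique match: Corynebacterium jeikeium.
Reversing Indole → still no organism matches.
Reversing H2S → still no organism matches.

Spores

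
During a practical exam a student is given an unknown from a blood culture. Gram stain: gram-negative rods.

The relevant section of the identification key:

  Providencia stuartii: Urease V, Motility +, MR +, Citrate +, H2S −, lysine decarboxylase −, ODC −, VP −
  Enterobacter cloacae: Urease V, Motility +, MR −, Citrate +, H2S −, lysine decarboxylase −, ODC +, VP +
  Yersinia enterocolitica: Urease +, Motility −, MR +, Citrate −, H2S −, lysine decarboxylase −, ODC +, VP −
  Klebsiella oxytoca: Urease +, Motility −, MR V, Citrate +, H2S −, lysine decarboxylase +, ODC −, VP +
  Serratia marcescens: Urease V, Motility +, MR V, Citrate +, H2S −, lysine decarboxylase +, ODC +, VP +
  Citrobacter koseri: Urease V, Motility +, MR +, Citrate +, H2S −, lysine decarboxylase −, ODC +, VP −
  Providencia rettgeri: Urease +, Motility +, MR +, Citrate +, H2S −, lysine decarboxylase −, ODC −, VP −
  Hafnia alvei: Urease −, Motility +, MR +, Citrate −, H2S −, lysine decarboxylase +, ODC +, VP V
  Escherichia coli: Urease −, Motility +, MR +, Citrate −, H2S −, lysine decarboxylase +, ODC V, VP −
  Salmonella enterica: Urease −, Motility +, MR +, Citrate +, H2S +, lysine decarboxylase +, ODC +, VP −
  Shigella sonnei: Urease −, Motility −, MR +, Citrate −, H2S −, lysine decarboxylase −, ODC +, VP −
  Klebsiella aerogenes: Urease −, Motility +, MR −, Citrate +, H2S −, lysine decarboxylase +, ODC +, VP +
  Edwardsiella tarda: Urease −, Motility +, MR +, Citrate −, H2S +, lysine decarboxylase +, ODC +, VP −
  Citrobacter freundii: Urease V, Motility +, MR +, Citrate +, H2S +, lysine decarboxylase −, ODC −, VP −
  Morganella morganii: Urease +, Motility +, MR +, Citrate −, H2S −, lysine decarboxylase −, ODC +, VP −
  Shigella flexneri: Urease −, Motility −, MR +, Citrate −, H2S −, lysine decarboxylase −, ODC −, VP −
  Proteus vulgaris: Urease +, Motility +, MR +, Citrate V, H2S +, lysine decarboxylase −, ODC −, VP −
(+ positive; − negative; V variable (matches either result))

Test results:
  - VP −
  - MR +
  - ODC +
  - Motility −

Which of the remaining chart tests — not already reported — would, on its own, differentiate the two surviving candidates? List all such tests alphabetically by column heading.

Urease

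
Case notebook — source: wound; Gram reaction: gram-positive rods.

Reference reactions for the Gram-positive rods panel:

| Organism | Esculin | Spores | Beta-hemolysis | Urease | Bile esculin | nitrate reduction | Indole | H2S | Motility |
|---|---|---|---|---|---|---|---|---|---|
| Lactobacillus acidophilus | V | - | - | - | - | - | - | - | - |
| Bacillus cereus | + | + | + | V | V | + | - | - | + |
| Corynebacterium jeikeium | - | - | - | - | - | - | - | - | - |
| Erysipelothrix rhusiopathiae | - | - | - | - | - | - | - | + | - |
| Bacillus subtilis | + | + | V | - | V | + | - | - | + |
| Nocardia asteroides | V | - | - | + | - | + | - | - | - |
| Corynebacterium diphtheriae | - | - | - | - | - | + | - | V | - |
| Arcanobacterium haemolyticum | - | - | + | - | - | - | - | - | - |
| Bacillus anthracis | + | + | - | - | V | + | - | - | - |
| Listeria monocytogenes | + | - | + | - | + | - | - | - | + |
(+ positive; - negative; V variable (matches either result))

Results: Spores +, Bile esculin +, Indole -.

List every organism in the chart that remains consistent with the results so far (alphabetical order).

Indole -: all 10 remaining candidates are consistent.
Bile esculin +: excludes 6 organisms — 4 left.
Spores +: excludes Listeria monocytogenes — 3 left.

Bacillus anthracis, Bacillus cereus, Bacillus subtilis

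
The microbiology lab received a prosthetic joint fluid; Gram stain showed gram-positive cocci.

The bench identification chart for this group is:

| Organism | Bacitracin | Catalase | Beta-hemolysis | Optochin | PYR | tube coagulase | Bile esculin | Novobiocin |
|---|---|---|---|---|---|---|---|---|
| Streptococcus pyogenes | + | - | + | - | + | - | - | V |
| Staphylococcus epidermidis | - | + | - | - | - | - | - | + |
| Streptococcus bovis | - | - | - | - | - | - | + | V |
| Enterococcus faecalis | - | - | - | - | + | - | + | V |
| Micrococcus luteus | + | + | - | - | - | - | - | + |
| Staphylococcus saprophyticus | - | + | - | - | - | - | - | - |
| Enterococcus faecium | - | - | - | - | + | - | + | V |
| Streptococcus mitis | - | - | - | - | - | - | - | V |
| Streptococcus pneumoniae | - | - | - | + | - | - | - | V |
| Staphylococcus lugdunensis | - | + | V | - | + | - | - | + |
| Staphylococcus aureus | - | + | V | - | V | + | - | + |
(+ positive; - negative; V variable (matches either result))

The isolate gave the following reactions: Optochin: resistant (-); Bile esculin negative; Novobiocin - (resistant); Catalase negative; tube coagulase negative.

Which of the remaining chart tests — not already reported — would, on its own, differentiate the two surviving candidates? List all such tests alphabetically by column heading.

Bacitracin, Beta-hemolysis, PYR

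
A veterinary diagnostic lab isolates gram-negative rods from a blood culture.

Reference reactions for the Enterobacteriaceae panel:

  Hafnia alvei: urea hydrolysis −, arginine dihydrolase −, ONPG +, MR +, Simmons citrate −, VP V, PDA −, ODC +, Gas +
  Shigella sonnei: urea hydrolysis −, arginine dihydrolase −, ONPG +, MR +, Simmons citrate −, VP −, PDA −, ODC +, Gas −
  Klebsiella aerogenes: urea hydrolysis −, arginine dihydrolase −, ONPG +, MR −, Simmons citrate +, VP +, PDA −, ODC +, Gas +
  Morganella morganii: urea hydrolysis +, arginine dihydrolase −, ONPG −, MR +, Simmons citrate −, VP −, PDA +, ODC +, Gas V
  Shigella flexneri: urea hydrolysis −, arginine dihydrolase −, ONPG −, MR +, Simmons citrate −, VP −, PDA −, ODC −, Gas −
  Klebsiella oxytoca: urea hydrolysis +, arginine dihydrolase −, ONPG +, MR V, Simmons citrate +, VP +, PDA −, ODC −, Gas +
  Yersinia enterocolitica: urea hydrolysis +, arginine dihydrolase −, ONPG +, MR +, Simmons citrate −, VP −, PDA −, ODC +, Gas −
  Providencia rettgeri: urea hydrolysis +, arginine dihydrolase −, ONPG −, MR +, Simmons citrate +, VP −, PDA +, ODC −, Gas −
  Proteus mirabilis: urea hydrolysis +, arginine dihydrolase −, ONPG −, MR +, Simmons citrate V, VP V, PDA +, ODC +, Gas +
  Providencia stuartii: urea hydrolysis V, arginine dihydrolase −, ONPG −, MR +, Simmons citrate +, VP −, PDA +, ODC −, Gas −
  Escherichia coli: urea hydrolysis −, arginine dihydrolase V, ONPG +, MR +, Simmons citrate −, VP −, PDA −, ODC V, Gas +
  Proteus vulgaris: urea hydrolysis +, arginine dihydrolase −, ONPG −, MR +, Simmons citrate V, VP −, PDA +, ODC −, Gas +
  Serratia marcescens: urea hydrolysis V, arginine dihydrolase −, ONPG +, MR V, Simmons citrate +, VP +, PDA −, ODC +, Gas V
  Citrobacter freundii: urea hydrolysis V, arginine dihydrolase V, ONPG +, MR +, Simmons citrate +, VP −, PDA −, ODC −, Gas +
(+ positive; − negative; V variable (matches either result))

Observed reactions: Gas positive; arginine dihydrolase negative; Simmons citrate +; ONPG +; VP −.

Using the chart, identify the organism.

Citrobacter freundii

Gas +: excludes 5 organisms — 9 left.
ONPG +: excludes Morganella morganii, Proteus mirabilis, Proteus vulgaris — 6 left.
Simmons citrate +: excludes Hafnia alvei, Escherichia coli — 4 left.
VP −: excludes Klebsiella aerogenes, Klebsiella oxytoca, Serratia marcescens — 1 left.
arginine dihydrolase −: the one remaining candidate is consistent.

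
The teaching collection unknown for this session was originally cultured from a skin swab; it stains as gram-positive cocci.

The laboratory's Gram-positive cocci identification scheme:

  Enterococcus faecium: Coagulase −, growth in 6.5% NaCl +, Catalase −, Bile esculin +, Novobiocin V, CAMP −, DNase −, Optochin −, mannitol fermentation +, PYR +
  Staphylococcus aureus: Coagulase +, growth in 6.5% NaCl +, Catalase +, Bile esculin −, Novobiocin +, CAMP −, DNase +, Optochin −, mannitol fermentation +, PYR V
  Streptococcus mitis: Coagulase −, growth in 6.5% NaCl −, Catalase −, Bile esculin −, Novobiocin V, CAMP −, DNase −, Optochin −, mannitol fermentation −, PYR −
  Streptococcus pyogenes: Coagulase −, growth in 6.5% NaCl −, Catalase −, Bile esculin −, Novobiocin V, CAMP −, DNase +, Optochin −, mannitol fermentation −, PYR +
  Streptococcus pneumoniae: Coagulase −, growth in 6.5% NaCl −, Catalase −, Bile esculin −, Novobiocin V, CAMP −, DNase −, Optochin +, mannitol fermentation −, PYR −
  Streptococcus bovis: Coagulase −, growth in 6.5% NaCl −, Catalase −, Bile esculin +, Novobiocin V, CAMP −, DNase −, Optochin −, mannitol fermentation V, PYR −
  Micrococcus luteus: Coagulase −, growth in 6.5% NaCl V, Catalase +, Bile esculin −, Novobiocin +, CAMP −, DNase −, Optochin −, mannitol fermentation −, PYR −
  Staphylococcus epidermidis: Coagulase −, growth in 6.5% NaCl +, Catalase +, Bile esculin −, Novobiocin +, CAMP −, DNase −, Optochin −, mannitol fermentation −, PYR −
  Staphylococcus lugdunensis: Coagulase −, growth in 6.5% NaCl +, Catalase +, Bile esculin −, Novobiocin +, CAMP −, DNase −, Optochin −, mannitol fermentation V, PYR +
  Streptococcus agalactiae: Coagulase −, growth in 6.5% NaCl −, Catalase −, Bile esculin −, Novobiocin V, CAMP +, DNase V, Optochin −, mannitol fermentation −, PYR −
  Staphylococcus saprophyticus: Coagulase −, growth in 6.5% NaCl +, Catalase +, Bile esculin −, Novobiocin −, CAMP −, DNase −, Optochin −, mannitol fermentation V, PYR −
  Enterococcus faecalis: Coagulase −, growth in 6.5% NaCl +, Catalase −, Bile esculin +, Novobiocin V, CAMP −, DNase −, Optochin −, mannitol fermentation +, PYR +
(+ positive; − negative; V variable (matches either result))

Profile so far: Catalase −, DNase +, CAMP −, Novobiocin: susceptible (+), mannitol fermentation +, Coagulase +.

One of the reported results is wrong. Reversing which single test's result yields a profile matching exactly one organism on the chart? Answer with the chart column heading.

As reported, no row in the chart matches all 6 reactions.
Reversing Catalase (to +) → unique match: Staphylococcus aureus.
Reversing Novobiocin → still no organism matches.
Reversing DNase → still no organism matches.
Reversing mannitol fermentation → still no organism matches.
Reversing CAMP → still no organism matches.
Reversing Coagulase → still no organism matches.

Catalase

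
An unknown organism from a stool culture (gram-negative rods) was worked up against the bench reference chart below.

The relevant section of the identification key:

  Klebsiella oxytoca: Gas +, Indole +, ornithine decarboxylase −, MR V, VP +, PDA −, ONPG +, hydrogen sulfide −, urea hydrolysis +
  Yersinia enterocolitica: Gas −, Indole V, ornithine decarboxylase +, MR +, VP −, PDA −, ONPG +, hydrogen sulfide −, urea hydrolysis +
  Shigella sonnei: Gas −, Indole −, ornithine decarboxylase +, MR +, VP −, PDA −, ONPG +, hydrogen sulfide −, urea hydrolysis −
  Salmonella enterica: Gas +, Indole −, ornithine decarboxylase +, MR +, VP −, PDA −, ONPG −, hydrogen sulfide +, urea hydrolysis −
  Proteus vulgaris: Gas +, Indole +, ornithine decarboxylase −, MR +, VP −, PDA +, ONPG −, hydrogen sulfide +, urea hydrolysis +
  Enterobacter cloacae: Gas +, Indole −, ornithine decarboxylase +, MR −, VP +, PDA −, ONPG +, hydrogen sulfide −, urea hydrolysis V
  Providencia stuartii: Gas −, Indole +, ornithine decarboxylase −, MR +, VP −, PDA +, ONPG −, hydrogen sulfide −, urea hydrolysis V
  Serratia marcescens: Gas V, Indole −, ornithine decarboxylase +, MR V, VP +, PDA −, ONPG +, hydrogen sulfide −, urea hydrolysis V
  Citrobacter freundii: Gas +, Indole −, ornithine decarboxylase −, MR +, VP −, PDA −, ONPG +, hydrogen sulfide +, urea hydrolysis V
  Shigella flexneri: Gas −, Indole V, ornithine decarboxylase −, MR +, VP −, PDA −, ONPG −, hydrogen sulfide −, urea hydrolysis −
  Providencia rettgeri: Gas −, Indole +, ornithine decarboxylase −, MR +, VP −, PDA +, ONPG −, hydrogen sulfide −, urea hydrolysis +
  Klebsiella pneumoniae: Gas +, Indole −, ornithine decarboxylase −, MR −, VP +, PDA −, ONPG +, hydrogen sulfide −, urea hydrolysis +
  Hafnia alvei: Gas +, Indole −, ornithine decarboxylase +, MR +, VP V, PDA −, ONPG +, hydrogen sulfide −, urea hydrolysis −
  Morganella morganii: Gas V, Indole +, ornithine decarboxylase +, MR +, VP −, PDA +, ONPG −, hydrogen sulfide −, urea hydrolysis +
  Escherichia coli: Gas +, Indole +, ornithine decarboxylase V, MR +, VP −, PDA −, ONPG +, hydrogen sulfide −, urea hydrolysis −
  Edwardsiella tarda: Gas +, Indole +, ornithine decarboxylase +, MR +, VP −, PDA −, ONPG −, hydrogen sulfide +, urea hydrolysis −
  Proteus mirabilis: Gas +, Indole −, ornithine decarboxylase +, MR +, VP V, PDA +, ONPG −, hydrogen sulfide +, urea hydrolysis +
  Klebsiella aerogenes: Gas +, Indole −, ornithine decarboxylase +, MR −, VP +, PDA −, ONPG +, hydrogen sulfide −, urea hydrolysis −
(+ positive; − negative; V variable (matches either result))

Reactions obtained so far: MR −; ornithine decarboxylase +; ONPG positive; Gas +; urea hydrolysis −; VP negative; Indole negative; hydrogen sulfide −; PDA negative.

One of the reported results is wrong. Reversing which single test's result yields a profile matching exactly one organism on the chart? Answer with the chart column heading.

As reported, no row in the chart matches all 9 reactions.
Reversing ONPG → still no organism matches.
Reversing Indole → still no organism matches.
Reversing PDA → still no organism matches.
Reversing Gas → still no organism matches.
Reversing hydrogen sulfide → still no organism matches.
Reversing VP → 3 organisms match (not unique).
Reversing MR (to +) → unique match: Hafnia alvei.
Reversing urea hydrolysis → still no organism matches.
Reversing ornithine decarboxylase → still no organism matches.

MR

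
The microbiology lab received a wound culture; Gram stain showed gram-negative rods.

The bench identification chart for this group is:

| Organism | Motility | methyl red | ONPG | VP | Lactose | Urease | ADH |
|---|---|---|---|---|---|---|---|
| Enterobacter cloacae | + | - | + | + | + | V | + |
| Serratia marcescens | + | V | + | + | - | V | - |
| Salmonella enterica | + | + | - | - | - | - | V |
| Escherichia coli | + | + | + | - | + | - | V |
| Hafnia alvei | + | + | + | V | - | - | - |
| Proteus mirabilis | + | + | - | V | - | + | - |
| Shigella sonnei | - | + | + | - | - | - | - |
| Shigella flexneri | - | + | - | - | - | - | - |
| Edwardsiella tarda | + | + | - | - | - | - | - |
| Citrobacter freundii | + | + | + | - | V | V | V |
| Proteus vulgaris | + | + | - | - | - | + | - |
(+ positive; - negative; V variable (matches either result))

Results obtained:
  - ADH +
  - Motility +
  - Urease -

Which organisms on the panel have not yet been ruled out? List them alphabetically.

Motility +: excludes Shigella sonnei, Shigella flexneri — 9 left.
Urease -: excludes Proteus mirabilis, Proteus vulgaris — 7 left.
ADH +: excludes Serratia marcescens, Hafnia alvei, Edwardsiella tarda — 4 left.

Citrobacter freundii, Enterobacter cloacae, Escherichia coli, Salmonella enterica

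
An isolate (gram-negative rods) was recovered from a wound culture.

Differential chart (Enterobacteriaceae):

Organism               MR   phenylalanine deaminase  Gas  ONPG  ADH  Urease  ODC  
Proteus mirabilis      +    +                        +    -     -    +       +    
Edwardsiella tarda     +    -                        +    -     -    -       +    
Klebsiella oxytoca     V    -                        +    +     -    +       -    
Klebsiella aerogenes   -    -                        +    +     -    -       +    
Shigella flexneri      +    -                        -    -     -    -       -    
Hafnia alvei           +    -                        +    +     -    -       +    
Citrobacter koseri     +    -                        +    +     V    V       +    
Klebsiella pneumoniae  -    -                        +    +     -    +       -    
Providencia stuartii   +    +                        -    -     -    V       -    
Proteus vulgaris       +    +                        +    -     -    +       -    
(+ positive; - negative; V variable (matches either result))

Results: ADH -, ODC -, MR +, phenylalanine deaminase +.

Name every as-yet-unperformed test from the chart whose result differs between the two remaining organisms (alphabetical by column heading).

Gas

ADH -: all 10 remaining candidates are consistent.
phenylalanine deaminase +: excludes 7 organisms — 3 left.
MR +: all 3 remaining candidates are consistent.
ODC -: excludes Proteus mirabilis — 2 left.
Two candidates remain: Proteus vulgaris and Providencia stuartii.
  Gas: Proteus vulgaris +, Providencia stuartii - — discriminates.
  ONPG: - vs - — same for both, does not separate.
  Urease: + vs V — variable for at least one, does not separate.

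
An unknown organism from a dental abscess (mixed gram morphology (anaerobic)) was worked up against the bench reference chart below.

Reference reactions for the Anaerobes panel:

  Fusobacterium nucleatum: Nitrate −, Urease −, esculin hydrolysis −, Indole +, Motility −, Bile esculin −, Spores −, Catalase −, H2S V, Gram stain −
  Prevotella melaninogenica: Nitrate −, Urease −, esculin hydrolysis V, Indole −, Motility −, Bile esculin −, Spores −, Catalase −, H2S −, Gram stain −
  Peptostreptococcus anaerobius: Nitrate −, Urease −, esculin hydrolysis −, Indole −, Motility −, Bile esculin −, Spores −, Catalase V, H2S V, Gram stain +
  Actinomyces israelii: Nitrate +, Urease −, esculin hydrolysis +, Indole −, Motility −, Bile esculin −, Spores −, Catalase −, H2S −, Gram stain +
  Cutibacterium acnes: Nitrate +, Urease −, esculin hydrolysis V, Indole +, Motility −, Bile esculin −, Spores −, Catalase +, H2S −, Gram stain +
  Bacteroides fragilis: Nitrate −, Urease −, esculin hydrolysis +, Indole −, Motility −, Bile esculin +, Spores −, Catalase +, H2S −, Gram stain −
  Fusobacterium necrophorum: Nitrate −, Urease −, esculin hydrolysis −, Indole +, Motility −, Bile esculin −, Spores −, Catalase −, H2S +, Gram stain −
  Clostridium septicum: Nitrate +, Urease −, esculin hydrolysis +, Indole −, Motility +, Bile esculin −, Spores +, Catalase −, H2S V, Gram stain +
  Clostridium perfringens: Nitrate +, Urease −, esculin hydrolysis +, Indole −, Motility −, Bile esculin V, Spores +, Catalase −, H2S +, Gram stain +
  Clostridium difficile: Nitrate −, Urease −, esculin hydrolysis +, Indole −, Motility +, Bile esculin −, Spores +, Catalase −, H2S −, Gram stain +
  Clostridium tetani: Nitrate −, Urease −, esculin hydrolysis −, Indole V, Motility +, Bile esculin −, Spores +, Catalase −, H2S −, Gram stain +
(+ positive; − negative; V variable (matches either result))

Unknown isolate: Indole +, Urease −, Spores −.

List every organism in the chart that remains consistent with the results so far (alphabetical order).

Cutibacterium acnes, Fusobacterium necrophorum, Fusobacterium nucleatum

Indole +: excludes 7 organisms — 4 left.
Urease −: all 4 remaining candidates are consistent.
Spores −: excludes Clostridium tetani — 3 left.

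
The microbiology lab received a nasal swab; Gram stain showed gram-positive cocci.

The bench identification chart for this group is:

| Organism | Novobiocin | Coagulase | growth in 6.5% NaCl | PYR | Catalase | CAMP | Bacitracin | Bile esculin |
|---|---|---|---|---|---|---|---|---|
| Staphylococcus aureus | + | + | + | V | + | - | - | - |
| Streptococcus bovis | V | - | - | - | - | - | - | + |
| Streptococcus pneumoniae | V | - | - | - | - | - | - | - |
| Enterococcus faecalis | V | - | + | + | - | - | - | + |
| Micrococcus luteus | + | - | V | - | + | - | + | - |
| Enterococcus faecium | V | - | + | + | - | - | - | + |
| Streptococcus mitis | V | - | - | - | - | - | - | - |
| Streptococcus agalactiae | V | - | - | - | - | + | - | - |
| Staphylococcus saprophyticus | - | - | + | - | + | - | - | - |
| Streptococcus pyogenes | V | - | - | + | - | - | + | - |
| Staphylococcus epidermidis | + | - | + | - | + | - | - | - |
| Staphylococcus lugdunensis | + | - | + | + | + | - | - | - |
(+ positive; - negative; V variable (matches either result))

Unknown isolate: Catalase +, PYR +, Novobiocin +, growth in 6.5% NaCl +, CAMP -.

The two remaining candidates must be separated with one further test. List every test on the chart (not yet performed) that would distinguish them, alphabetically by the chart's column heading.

Coagulase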